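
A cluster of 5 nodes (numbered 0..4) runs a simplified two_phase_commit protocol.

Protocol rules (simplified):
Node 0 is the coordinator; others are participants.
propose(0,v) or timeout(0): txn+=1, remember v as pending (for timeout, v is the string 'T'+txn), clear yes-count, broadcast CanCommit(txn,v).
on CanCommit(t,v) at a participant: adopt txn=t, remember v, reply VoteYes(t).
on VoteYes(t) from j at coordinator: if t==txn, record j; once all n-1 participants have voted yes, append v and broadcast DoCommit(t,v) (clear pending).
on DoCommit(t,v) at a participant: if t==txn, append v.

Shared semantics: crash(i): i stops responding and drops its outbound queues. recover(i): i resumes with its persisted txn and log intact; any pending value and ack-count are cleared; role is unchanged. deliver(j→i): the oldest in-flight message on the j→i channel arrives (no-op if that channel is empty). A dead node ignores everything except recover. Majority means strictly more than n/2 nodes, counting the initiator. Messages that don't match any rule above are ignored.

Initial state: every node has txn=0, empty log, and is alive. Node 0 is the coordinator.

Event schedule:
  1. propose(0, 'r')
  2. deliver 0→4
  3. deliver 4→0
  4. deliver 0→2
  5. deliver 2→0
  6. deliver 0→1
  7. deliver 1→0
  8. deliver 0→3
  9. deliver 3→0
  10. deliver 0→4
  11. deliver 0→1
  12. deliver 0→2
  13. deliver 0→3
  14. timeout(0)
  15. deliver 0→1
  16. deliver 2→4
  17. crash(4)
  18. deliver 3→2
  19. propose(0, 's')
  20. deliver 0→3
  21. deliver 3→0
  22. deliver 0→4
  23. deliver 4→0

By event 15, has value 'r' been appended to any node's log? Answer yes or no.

step 1 propose(0,'r'): 0={coor,t=1,log=-}
step 2 deliver 0→4: 4={part,t=1,log=-}
step 3 deliver 4→0: —
step 4 deliver 0→2: 2={part,t=1,log=-}
step 5 deliver 2→0: —
step 6 deliver 0→1: 1={part,t=1,log=-}
step 7 deliver 1→0: —
step 8 deliver 0→3: 3={part,t=1,log=-}
step 9 deliver 3→0: 0={coor,t=1,log=r}
step 10 deliver 0→4: 4={part,t=1,log=r}
step 11 deliver 0→1: 1={part,t=1,log=r}
step 12 deliver 0→2: 2={part,t=1,log=r}
step 13 deliver 0→3: 3={part,t=1,log=r}
step 14 timeout(0): 0={coor,t=2,log=r}
step 15 deliver 0→1: 1={part,t=2,log=r}

yes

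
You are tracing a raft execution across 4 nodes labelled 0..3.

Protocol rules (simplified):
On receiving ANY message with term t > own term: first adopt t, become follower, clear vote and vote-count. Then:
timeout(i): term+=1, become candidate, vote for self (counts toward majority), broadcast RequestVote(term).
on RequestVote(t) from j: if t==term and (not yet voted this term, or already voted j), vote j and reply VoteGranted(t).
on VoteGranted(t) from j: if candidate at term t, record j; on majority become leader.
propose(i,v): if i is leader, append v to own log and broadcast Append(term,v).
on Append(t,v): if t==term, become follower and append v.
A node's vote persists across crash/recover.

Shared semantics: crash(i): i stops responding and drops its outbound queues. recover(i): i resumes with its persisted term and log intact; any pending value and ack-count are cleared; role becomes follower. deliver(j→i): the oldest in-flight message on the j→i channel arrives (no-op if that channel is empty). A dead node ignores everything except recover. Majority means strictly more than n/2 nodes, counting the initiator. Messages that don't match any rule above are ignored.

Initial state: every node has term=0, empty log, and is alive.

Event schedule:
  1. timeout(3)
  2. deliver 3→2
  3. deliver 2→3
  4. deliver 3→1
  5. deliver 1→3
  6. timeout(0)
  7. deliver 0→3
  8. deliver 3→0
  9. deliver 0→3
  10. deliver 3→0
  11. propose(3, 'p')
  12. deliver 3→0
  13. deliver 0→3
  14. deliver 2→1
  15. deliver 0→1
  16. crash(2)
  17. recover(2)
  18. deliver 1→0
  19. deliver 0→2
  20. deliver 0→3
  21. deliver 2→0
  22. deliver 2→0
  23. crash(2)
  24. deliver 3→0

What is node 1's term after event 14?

1

after 1 — timeout(3): n3:cand/t1/[-]
after 2 — deliver 3→2: n2:foll/t1/[-]
after 3 — deliver 2→3: ·
after 4 — deliver 3→1: n1:foll/t1/[-]
after 5 — deliver 1→3: n3:lead/t1/[-]
after 6 — timeout(0): n0:cand/t1/[-]
after 7 — deliver 0→3: ·
after 8 — deliver 3→0: ·
after 9 — deliver 0→3: ·
after 10 — deliver 3→0: ·
after 11 — propose(3,'p'): n3:lead/t1/[p]
after 12 — deliver 3→0: n0:foll/t1/[p]
after 13 — deliver 0→3: ·
after 14 — deliver 2→1: ·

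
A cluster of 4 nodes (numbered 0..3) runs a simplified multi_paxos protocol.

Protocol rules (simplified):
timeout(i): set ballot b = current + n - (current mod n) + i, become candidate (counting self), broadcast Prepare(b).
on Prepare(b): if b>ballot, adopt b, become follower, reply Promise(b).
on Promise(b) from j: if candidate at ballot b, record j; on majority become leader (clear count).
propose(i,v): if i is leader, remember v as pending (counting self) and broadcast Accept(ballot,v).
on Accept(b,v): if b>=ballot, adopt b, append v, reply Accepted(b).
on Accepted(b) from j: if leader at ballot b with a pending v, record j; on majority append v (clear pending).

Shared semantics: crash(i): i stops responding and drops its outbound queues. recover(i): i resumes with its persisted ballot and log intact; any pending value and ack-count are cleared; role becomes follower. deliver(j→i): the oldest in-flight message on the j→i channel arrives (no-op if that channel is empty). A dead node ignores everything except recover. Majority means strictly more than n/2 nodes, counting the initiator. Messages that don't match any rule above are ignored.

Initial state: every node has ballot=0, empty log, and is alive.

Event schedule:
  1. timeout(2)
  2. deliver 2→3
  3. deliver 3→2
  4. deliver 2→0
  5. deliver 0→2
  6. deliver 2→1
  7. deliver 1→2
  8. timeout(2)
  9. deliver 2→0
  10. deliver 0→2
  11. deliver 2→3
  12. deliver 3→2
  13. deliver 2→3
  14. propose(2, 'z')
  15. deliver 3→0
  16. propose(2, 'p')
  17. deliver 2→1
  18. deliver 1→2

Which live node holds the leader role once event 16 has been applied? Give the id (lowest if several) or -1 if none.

e1 timeout(2): 2[cand,b=6,-]
e2 deliver 2→3: 3[foll,b=6,-]
e3 deliver 3→2: ·
e4 deliver 2→0: 0[foll,b=6,-]
e5 deliver 0→2: 2[lead,b=6,-]
e6 deliver 2→1: 1[foll,b=6,-]
e7 deliver 1→2: ·
e8 timeout(2): 2[cand,b=10,-]
e9 deliver 2→0: 0[foll,b=10,-]
e10 deliver 0→2: ·
e11 deliver 2→3: 3[foll,b=10,-]
e12 deliver 3→2: 2[lead,b=10,-]
e13 deliver 2→3: ·
e14 propose(2,'z'): ·
e15 deliver 3→0: ·
e16 propose(2,'p'): ·

2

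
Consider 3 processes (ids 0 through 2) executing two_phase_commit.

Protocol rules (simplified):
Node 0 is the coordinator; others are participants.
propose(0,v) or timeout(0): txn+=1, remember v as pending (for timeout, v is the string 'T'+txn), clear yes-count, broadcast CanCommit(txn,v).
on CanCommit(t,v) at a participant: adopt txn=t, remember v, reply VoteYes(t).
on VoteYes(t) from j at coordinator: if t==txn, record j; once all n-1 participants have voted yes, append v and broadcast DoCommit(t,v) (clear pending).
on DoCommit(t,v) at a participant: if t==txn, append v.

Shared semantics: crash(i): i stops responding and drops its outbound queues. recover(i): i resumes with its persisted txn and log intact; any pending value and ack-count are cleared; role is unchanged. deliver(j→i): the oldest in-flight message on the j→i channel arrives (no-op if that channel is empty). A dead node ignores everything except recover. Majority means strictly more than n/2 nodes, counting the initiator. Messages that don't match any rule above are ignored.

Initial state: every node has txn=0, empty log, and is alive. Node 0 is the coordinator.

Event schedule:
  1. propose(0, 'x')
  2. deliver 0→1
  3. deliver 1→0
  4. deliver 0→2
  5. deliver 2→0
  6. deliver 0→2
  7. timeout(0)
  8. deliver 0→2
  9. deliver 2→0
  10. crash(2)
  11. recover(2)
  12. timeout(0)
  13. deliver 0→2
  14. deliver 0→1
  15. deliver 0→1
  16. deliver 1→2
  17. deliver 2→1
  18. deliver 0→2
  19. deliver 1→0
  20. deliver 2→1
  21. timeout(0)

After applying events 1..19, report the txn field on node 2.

[1] propose(0,'x') → N0(coor t1 [-])
[2] deliver 0→1 → N1(part t1 [-])
[3] deliver 1→0 → ∅
[4] deliver 0→2 → N2(part t1 [-])
[5] deliver 2→0 → N0(coor t1 [x])
[6] deliver 0→2 → N2(part t1 [x])
[7] timeout(0) → N0(coor t2 [x])
[8] deliver 0→2 → N2(part t2 [x])
[9] deliver 2→0 → ∅
[10] crash(2) → N2(✗part t2 [x])
[11] recover(2) → N2(part t2 [x])
[12] timeout(0) → N0(coor t3 [x])
[13] deliver 0→2 → N2(part t3 [x])
[14] deliver 0→1 → N1(part t1 [x])
[15] deliver 0→1 → N1(part t2 [x])
[16] deliver 1→2 → ∅
[17] deliver 2→1 → ∅
[18] deliver 0→2 → ∅
[19] deliver 1→0 → ∅

3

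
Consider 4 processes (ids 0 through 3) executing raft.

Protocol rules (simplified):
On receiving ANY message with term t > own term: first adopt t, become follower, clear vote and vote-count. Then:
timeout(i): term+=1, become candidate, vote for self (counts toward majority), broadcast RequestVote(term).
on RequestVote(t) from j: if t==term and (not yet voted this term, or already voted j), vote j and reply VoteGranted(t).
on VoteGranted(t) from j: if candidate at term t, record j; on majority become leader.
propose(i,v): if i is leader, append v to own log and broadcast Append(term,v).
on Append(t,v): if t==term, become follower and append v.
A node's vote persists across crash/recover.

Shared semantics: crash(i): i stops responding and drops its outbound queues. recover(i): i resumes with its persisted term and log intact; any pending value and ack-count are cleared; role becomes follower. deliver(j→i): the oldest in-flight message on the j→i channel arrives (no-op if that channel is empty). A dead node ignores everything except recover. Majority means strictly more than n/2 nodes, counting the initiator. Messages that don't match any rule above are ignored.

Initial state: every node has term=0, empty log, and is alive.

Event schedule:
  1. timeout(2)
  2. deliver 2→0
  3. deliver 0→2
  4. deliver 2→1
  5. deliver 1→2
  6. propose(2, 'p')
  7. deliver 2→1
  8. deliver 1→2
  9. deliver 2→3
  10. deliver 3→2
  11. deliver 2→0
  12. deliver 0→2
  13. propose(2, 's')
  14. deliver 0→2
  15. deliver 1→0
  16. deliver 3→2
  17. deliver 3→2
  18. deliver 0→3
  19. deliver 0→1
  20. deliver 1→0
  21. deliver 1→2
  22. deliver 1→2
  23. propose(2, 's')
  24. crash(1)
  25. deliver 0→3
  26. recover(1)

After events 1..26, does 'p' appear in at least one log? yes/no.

step 1 timeout(2): 2={cand,t=1,log=-}
step 2 deliver 2→0: 0={foll,t=1,log=-}
step 3 deliver 0→2: —
step 4 deliver 2→1: 1={foll,t=1,log=-}
step 5 deliver 1→2: 2={lead,t=1,log=-}
step 6 propose(2,'p'): 2={lead,t=1,log=p}
step 7 deliver 2→1: 1={foll,t=1,log=p}
step 8 deliver 1→2: —
step 9 deliver 2→3: 3={foll,t=1,log=-}
step 10 deliver 3→2: —
step 11 deliver 2→0: 0={foll,t=1,log=p}
step 12 deliver 0→2: —
step 13 propose(2,'s'): 2={lead,t=1,log=p,s}
step 14 deliver 0→2: —
step 15 deliver 1→0: —
step 16 deliver 3→2: —
step 17 deliver 3→2: —
step 18 deliver 0→3: —
step 19 deliver 0→1: —
step 20 deliver 1→0: —
step 21 deliver 1→2: —
step 22 deliver 1→2: —
step 23 propose(2,'s'): 2={lead,t=1,log=p,s,s}
step 24 crash(1): 1={✗foll,t=1,log=p}
step 25 deliver 0→3: —
step 26 recover(1): 1={foll,t=1,log=p}

yes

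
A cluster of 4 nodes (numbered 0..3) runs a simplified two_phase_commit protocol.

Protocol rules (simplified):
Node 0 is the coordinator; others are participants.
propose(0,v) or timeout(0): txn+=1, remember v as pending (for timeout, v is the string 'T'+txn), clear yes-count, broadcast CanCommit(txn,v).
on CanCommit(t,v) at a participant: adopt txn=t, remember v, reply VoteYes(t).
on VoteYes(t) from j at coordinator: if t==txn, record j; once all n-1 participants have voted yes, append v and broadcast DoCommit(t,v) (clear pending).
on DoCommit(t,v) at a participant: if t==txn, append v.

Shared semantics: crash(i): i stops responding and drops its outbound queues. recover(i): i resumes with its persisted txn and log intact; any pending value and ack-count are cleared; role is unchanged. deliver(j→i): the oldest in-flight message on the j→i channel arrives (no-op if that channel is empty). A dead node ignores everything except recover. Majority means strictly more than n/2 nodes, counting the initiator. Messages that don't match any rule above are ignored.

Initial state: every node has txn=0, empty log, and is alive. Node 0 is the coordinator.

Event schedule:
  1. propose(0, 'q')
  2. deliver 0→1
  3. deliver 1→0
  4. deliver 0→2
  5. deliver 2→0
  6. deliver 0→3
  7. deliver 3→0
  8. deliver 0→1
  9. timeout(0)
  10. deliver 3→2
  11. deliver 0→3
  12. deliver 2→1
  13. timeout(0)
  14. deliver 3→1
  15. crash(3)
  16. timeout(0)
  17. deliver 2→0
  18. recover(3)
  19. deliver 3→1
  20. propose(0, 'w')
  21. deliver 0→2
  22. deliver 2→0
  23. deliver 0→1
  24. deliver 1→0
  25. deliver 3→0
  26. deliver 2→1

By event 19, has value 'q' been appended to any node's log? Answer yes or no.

e1 propose(0,'q'): 0[coor,t=1,-]
e2 deliver 0→1: 1[part,t=1,-]
e3 deliver 1→0: ·
e4 deliver 0→2: 2[part,t=1,-]
e5 deliver 2→0: ·
e6 deliver 0→3: 3[part,t=1,-]
e7 deliver 3→0: 0[coor,t=1,q]
e8 deliver 0→1: 1[part,t=1,q]
e9 timeout(0): 0[coor,t=2,q]
e10 deliver 3→2: ·
e11 deliver 0→3: 3[part,t=1,q]
e12 deliver 2→1: ·
e13 timeout(0): 0[coor,t=3,q]
e14 deliver 3→1: ·
e15 crash(3): 3[✗part,t=1,q]
e16 timeout(0): 0[coor,t=4,q]
e17 deliver 2→0: ·
e18 recover(3): 3[part,t=1,q]
e19 deliver 3→1: ·

yes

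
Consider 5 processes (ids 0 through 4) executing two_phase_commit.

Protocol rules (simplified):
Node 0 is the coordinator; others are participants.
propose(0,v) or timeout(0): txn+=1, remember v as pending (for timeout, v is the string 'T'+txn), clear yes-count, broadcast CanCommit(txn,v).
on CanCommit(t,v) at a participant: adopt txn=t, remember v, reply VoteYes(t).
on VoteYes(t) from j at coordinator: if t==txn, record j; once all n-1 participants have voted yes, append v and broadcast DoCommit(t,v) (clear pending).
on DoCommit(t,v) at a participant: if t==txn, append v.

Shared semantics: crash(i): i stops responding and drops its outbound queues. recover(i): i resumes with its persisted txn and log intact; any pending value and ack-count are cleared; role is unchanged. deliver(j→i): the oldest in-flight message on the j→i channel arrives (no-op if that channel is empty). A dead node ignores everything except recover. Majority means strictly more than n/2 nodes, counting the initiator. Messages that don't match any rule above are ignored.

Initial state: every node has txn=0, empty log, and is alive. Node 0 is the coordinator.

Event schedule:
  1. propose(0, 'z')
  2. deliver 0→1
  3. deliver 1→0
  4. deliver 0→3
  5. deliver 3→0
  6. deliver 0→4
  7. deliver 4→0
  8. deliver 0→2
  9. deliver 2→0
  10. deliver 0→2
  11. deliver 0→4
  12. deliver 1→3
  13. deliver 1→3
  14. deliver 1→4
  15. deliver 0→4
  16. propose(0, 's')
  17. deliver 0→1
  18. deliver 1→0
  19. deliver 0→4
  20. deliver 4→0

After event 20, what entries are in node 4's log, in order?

z

step 1 propose(0,'z'): 0={coor,t=1,log=-}
step 2 deliver 0→1: 1={part,t=1,log=-}
step 3 deliver 1→0: —
step 4 deliver 0→3: 3={part,t=1,log=-}
step 5 deliver 3→0: —
step 6 deliver 0→4: 4={part,t=1,log=-}
step 7 deliver 4→0: —
step 8 deliver 0→2: 2={part,t=1,log=-}
step 9 deliver 2→0: 0={coor,t=1,log=z}
step 10 deliver 0→2: 2={part,t=1,log=z}
step 11 deliver 0→4: 4={part,t=1,log=z}
step 12 deliver 1→3: —
step 13 deliver 1→3: —
step 14 deliver 1→4: —
step 15 deliver 0→4: —
step 16 propose(0,'s'): 0={coor,t=2,log=z}
step 17 deliver 0→1: 1={part,t=1,log=z}
step 18 deliver 1→0: —
step 19 deliver 0→4: 4={part,t=2,log=z}
step 20 deliver 4→0: —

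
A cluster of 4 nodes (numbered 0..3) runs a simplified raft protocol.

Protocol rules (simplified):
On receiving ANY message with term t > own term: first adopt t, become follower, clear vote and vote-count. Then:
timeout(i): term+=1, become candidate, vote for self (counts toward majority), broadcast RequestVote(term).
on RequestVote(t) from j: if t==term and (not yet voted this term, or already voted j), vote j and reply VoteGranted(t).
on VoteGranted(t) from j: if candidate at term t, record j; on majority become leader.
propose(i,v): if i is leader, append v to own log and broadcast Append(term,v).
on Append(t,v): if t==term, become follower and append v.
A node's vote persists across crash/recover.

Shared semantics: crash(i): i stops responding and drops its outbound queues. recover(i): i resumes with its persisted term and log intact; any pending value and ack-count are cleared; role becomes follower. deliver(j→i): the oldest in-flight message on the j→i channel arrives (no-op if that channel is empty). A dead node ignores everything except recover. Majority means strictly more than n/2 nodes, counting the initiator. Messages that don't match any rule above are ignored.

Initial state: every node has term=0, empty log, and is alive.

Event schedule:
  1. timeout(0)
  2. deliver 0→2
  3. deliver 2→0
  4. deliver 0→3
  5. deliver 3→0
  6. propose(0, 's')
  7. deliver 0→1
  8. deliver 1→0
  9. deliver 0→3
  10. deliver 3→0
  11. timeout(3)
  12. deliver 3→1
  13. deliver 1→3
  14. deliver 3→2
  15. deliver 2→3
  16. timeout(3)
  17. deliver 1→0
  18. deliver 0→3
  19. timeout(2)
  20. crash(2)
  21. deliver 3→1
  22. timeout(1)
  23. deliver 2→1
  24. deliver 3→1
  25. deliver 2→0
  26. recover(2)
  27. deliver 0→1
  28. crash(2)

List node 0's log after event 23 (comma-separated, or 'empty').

e1 timeout(0): 0[cand,t=1,-]
e2 deliver 0→2: 2[foll,t=1,-]
e3 deliver 2→0: ·
e4 deliver 0→3: 3[foll,t=1,-]
e5 deliver 3→0: 0[lead,t=1,-]
e6 propose(0,'s'): 0[lead,t=1,s]
e7 deliver 0→1: 1[foll,t=1,-]
e8 deliver 1→0: ·
e9 deliver 0→3: 3[foll,t=1,s]
e10 deliver 3→0: ·
e11 timeout(3): 3[cand,t=2,s]
e12 deliver 3→1: 1[foll,t=2,-]
e13 deliver 1→3: ·
e14 deliver 3→2: 2[foll,t=2,-]
e15 deliver 2→3: 3[lead,t=2,s]
e16 timeout(3): 3[cand,t=3,s]
e17 deliver 1→0: ·
e18 deliver 0→3: ·
e19 timeout(2): 2[cand,t=3,-]
e20 crash(2): 2[✗cand,t=3,-]
e21 deliver 3→1: 1[foll,t=3,-]
e22 timeout(1): 1[cand,t=4,-]
e23 deliver 2→1: ·

s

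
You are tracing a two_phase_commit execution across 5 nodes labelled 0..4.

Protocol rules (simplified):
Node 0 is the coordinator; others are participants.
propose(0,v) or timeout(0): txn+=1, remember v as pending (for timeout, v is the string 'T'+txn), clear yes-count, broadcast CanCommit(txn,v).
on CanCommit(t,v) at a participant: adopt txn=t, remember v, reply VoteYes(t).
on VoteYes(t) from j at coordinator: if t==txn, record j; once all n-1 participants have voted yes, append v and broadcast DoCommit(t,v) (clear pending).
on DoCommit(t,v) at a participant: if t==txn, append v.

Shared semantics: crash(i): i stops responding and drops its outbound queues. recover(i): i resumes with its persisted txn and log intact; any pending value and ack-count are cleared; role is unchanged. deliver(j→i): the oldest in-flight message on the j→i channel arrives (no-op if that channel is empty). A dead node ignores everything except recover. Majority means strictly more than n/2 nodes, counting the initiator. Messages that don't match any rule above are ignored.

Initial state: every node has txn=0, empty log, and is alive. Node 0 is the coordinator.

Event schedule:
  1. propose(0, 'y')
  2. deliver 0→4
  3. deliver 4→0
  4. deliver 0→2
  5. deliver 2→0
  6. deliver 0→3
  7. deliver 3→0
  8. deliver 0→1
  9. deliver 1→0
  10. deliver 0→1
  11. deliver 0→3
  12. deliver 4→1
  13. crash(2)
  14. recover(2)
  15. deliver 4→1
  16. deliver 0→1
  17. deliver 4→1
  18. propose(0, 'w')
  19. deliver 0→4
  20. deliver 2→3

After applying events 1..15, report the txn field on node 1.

1

step 1 propose(0,'y'): 0={coor,t=1,log=-}
step 2 deliver 0→4: 4={part,t=1,log=-}
step 3 deliver 4→0: —
step 4 deliver 0→2: 2={part,t=1,log=-}
step 5 deliver 2→0: —
step 6 deliver 0→3: 3={part,t=1,log=-}
step 7 deliver 3→0: —
step 8 deliver 0→1: 1={part,t=1,log=-}
step 9 deliver 1→0: 0={coor,t=1,log=y}
step 10 deliver 0→1: 1={part,t=1,log=y}
step 11 deliver 0→3: 3={part,t=1,log=y}
step 12 deliver 4→1: —
step 13 crash(2): 2={✗part,t=1,log=-}
step 14 recover(2): 2={part,t=1,log=-}
step 15 deliver 4→1: —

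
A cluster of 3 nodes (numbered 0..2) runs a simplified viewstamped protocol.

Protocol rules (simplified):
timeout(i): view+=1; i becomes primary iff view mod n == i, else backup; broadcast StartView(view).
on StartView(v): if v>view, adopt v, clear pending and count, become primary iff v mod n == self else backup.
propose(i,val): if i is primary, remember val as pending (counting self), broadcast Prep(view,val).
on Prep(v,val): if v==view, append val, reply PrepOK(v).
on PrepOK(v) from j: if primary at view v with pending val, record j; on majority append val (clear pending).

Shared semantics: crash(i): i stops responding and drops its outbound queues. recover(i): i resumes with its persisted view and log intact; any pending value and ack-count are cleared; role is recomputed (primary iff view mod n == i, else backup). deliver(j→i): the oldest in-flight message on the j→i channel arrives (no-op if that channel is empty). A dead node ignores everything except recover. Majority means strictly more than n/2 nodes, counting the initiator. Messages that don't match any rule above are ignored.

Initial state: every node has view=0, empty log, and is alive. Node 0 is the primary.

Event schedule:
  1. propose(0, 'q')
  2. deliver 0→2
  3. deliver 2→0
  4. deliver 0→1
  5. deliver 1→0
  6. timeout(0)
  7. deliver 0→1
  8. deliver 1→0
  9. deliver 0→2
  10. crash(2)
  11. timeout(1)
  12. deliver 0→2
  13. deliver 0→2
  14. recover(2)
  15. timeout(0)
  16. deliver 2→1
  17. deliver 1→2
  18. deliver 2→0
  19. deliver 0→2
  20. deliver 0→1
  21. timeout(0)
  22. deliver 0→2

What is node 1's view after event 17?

after 1 — propose(0,'q'): ·
after 2 — deliver 0→2: n2:back/v0/[q]
after 3 — deliver 2→0: n0:prim/v0/[q]
after 4 — deliver 0→1: n1:back/v0/[q]
after 5 — deliver 1→0: ·
after 6 — timeout(0): n0:back/v1/[q]
after 7 — deliver 0→1: n1:prim/v1/[q]
after 8 — deliver 1→0: ·
after 9 — deliver 0→2: n2:back/v1/[q]
after 10 — crash(2): n2:✗back/v1/[q]
after 11 — timeout(1): n1:back/v2/[q]
after 12 — deliver 0→2: ·
after 13 — deliver 0→2: ·
after 14 — recover(2): n2:back/v1/[q]
after 15 — timeout(0): n0:back/v2/[q]
after 16 — deliver 2→1: ·
after 17 — deliver 1→2: n2:prim/v2/[q]

2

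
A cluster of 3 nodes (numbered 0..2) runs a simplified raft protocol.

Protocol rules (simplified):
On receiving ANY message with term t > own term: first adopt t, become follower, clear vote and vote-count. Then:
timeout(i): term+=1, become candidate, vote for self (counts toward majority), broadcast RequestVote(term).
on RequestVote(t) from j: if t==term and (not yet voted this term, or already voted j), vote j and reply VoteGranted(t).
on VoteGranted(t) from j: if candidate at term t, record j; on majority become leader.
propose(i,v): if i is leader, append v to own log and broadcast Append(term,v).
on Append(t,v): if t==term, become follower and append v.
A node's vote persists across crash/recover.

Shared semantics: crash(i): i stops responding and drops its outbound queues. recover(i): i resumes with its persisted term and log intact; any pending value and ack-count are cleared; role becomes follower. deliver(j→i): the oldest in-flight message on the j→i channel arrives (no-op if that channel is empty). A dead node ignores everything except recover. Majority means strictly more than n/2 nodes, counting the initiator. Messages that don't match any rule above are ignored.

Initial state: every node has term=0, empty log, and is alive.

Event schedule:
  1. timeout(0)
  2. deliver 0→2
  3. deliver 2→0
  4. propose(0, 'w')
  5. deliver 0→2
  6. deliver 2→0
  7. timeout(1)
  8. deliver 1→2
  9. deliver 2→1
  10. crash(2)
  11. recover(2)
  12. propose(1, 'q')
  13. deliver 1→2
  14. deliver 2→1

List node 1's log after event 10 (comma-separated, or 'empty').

empty

step 1 timeout(0): 0={cand,t=1,log=-}
step 2 deliver 0→2: 2={foll,t=1,log=-}
step 3 deliver 2→0: 0={lead,t=1,log=-}
step 4 propose(0,'w'): 0={lead,t=1,log=w}
step 5 deliver 0→2: 2={foll,t=1,log=w}
step 6 deliver 2→0: —
step 7 timeout(1): 1={cand,t=1,log=-}
step 8 deliver 1→2: —
step 9 deliver 2→1: —
step 10 crash(2): 2={✗foll,t=1,log=w}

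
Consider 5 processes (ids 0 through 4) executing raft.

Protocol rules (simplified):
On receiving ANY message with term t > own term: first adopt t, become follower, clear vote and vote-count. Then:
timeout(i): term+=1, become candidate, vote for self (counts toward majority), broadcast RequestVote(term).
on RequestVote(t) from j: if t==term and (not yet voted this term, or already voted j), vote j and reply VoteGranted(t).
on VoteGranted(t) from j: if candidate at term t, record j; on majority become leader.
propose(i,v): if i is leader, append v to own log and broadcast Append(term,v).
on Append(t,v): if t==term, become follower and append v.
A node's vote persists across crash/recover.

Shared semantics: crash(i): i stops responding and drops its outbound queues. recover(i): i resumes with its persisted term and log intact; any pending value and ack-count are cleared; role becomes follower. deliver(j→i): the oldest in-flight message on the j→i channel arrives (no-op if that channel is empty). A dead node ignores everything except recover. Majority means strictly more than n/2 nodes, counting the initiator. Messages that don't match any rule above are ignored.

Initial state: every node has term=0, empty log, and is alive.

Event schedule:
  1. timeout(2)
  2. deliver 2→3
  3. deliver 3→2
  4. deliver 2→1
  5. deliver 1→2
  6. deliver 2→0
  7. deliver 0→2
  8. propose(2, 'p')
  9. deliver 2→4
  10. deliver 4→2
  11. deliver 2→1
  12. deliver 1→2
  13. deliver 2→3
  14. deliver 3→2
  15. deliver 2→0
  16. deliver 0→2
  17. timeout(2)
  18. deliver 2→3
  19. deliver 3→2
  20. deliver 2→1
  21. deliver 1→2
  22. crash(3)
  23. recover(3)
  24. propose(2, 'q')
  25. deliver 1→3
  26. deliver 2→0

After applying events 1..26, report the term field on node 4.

1

step 1 timeout(2): 2={cand,t=1,log=-}
step 2 deliver 2→3: 3={foll,t=1,log=-}
step 3 deliver 3→2: —
step 4 deliver 2→1: 1={foll,t=1,log=-}
step 5 deliver 1→2: 2={lead,t=1,log=-}
step 6 deliver 2→0: 0={foll,t=1,log=-}
step 7 deliver 0→2: —
step 8 propose(2,'p'): 2={lead,t=1,log=p}
step 9 deliver 2→4: 4={foll,t=1,log=-}
step 10 deliver 4→2: —
step 11 deliver 2→1: 1={foll,t=1,log=p}
step 12 deliver 1→2: —
step 13 deliver 2→3: 3={foll,t=1,log=p}
step 14 deliver 3→2: —
step 15 deliver 2→0: 0={foll,t=1,log=p}
step 16 deliver 0→2: —
step 17 timeout(2): 2={cand,t=2,log=p}
step 18 deliver 2→3: 3={foll,t=2,log=p}
step 19 deliver 3→2: —
step 20 deliver 2→1: 1={foll,t=2,log=p}
step 21 deliver 1→2: 2={lead,t=2,log=p}
step 22 crash(3): 3={✗foll,t=2,log=p}
step 23 recover(3): 3={foll,t=2,log=p}
step 24 propose(2,'q'): 2={lead,t=2,log=p,q}
step 25 deliver 1→3: —
step 26 deliver 2→0: 0={foll,t=2,log=p}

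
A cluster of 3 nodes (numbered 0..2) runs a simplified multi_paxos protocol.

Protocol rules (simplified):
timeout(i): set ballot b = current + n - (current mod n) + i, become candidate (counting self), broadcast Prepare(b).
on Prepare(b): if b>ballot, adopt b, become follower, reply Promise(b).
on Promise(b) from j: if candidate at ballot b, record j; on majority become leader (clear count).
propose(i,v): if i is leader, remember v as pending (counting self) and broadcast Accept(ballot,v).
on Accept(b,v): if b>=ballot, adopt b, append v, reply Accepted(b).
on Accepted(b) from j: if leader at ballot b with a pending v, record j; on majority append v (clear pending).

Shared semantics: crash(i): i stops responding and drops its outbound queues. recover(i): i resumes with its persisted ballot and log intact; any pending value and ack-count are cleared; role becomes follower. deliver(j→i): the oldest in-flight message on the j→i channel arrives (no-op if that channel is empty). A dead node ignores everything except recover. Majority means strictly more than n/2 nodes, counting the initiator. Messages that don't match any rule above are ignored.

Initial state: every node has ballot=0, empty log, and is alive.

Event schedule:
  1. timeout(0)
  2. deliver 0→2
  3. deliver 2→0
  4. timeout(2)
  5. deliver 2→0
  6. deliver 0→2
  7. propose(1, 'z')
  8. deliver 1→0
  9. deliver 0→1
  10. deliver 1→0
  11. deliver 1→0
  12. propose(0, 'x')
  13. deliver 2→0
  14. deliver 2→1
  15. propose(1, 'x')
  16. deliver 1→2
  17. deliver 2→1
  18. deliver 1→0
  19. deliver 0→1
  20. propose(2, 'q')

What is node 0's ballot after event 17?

e1 timeout(0): 0[cand,b=3,-]
e2 deliver 0→2: 2[foll,b=3,-]
e3 deliver 2→0: 0[lead,b=3,-]
e4 timeout(2): 2[cand,b=8,-]
e5 deliver 2→0: 0[foll,b=8,-]
e6 deliver 0→2: 2[lead,b=8,-]
e7 propose(1,'z'): ·
e8 deliver 1→0: ·
e9 deliver 0→1: 1[foll,b=3,-]
e10 deliver 1→0: ·
e11 deliver 1→0: ·
e12 propose(0,'x'): ·
e13 deliver 2→0: ·
e14 deliver 2→1: 1[foll,b=8,-]
e15 propose(1,'x'): ·
e16 deliver 1→2: ·
e17 deliver 2→1: ·

8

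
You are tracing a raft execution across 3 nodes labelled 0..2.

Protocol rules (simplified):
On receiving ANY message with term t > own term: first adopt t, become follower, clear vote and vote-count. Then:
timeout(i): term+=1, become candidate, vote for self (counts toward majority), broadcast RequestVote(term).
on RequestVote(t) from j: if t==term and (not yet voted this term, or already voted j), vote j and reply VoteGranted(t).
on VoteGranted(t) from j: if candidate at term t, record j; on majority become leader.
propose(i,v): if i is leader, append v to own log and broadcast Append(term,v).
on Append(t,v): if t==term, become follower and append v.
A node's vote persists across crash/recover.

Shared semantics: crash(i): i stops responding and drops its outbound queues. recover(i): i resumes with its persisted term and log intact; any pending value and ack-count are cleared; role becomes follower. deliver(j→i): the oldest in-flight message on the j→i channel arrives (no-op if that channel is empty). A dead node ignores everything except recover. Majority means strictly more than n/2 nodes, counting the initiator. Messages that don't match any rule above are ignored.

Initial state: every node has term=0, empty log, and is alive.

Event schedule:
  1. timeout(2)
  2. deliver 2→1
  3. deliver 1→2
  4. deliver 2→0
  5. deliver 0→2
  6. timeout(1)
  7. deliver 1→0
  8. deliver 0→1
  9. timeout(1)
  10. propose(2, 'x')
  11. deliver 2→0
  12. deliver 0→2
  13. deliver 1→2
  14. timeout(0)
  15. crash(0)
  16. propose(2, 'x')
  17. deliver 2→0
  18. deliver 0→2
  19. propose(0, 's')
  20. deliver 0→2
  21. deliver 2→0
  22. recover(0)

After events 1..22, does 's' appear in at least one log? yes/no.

no

e1 timeout(2): 2[cand,t=1,-]
e2 deliver 2→1: 1[foll,t=1,-]
e3 deliver 1→2: 2[lead,t=1,-]
e4 deliver 2→0: 0[foll,t=1,-]
e5 deliver 0→2: ·
e6 timeout(1): 1[cand,t=2,-]
e7 deliver 1→0: 0[foll,t=2,-]
e8 deliver 0→1: 1[lead,t=2,-]
e9 timeout(1): 1[cand,t=3,-]
e10 propose(2,'x'): 2[lead,t=1,x]
e11 deliver 2→0: ·
e12 deliver 0→2: ·
e13 deliver 1→2: 2[foll,t=2,x]
e14 timeout(0): 0[cand,t=3,-]
e15 crash(0): 0[✗cand,t=3,-]
e16 propose(2,'x'): ·
e17 deliver 2→0: ·
e18 deliver 0→2: ·
e19 propose(0,'s'): ·
e20 deliver 0→2: ·
e21 deliver 2→0: ·
e22 recover(0): 0[foll,t=3,-]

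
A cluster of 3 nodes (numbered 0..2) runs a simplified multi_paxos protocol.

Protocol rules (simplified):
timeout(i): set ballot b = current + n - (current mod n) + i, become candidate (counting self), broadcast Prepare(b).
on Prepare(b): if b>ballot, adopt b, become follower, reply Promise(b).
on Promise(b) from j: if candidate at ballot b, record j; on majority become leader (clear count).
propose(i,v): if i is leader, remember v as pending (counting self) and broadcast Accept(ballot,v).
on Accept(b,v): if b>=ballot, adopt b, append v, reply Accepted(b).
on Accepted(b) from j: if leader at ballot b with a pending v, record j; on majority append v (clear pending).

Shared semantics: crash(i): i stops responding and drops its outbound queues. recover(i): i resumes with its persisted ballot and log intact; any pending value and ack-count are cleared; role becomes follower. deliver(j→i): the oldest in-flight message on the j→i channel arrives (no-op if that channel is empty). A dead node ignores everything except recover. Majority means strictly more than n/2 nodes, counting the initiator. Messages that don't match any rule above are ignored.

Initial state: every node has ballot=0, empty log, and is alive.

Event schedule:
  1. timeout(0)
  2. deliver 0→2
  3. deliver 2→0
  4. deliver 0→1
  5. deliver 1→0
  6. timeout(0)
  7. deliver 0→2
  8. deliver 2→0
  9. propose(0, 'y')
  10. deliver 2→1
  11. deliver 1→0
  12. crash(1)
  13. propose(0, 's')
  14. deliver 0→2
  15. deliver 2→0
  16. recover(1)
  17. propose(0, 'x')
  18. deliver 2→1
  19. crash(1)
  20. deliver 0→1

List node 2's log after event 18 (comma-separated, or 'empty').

after 1 — timeout(0): n0:cand/b3/[-]
after 2 — deliver 0→2: n2:foll/b3/[-]
after 3 — deliver 2→0: n0:lead/b3/[-]
after 4 — deliver 0→1: n1:foll/b3/[-]
after 5 — deliver 1→0: ·
after 6 — timeout(0): n0:cand/b6/[-]
after 7 — deliver 0→2: n2:foll/b6/[-]
after 8 — deliver 2→0: n0:lead/b6/[-]
after 9 — propose(0,'y'): ·
after 10 — deliver 2→1: ·
after 11 — deliver 1→0: ·
after 12 — crash(1): n1:✗foll/b3/[-]
after 13 — propose(0,'s'): ·
after 14 — deliver 0→2: n2:foll/b6/[y]
after 15 — deliver 2→0: n0:lead/b6/[s]
after 16 — recover(1): n1:foll/b3/[-]
after 17 — propose(0,'x'): ·
after 18 — deliver 2→1: ·

y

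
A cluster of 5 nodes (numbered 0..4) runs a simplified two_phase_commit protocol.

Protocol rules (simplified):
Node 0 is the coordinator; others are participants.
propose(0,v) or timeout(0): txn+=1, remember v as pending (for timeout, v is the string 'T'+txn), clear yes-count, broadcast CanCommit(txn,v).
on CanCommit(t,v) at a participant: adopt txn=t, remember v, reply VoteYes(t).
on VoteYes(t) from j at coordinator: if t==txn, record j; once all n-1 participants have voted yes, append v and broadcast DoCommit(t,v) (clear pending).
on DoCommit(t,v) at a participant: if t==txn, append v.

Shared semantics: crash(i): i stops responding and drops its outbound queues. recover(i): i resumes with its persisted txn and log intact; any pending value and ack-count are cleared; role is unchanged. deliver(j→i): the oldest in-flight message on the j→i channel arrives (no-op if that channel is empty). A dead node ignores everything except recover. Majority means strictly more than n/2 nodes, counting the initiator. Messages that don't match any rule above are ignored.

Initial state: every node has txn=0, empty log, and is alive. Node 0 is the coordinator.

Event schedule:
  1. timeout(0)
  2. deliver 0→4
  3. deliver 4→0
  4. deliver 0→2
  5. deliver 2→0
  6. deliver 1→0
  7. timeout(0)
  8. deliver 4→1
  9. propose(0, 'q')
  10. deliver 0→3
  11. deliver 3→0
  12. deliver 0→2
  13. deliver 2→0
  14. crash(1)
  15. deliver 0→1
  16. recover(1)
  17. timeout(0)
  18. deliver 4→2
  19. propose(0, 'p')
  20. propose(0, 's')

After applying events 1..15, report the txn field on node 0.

3

after 1 — timeout(0): n0:coor/t1/[-]
after 2 — deliver 0→4: n4:part/t1/[-]
after 3 — deliver 4→0: ·
after 4 — deliver 0→2: n2:part/t1/[-]
after 5 — deliver 2→0: ·
after 6 — deliver 1→0: ·
after 7 — timeout(0): n0:coor/t2/[-]
after 8 — deliver 4→1: ·
after 9 — propose(0,'q'): n0:coor/t3/[-]
after 10 — deliver 0→3: n3:part/t1/[-]
after 11 — deliver 3→0: ·
after 12 — deliver 0→2: n2:part/t2/[-]
after 13 — deliver 2→0: ·
after 14 — crash(1): n1:✗part/t0/[-]
after 15 — deliver 0→1: ·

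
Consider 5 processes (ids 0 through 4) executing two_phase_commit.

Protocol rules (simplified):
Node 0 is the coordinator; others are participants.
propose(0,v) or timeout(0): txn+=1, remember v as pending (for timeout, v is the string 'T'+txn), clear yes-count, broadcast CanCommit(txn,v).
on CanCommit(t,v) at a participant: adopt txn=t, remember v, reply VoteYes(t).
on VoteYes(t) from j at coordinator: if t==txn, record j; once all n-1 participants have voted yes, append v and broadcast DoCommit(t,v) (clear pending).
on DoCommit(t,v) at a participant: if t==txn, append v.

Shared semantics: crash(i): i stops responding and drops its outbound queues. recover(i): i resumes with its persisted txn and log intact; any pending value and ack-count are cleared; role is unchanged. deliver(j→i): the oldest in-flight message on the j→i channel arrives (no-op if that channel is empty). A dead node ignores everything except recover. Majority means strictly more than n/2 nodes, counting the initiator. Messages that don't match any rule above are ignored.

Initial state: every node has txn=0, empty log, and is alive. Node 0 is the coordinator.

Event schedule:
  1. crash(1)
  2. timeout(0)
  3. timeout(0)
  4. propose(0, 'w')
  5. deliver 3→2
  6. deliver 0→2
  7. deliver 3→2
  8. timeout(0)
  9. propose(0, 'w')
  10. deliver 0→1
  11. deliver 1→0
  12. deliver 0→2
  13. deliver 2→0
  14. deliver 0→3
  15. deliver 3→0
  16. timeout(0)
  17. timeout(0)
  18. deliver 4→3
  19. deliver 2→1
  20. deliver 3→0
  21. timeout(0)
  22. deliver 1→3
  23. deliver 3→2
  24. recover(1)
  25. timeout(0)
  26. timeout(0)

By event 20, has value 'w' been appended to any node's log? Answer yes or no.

no

1. crash(1):  <1:✗part t0 ->
2. timeout(0):  <0:coor t1 ->
3. timeout(0):  <0:coor t2 ->
4. propose(0,'w'):  <0:coor t3 ->
5. deliver 3→2:  nop
6. deliver 0→2:  <2:part t1 ->
7. deliver 3→2:  nop
8. timeout(0):  <0:coor t4 ->
9. propose(0,'w'):  <0:coor t5 ->
10. deliver 0→1:  nop
11. deliver 1→0:  nop
12. deliver 0→2:  <2:part t2 ->
13. deliver 2→0:  nop
14. deliver 0→3:  <3:part t1 ->
15. deliver 3→0:  nop
16. timeout(0):  <0:coor t6 ->
17. timeout(0):  <0:coor t7 ->
18. deliver 4→3:  nop
19. deliver 2→1:  nop
20. deliver 3→0:  nop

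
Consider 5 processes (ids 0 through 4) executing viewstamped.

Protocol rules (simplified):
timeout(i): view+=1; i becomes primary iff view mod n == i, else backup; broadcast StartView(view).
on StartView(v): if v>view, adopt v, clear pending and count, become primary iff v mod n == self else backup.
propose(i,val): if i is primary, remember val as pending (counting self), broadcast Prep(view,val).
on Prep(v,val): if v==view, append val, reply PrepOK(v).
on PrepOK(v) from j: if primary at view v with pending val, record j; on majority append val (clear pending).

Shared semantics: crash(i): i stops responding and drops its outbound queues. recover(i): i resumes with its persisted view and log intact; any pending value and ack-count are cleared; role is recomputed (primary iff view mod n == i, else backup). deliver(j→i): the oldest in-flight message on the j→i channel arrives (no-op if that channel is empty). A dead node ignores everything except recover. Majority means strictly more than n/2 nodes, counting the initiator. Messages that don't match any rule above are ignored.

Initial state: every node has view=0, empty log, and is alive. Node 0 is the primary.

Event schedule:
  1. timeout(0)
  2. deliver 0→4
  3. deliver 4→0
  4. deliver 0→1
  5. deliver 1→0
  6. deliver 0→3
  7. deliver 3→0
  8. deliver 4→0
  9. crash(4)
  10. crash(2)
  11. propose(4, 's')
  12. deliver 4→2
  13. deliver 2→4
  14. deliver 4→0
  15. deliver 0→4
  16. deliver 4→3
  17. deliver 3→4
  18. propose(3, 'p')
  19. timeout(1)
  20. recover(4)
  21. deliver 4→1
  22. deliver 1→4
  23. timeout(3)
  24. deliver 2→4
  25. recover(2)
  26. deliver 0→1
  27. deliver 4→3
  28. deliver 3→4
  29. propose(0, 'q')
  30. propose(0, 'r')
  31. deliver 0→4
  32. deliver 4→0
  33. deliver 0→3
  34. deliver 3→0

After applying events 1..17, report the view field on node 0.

1. timeout(0):  <0:back v1 ->
2. deliver 0→4:  <4:back v1 ->
3. deliver 4→0:  nop
4. deliver 0→1:  <1:prim v1 ->
5. deliver 1→0:  nop
6. deliver 0→3:  <3:back v1 ->
7. deliver 3→0:  nop
8. deliver 4→0:  nop
9. crash(4):  <4:✗back v1 ->
10. crash(2):  <2:✗back v0 ->
11. propose(4,'s'):  nop
12. deliver 4→2:  nop
13. deliver 2→4:  nop
14. deliver 4→0:  nop
15. deliver 0→4:  nop
16. deliver 4→3:  nop
17. deliver 3→4:  nop

1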